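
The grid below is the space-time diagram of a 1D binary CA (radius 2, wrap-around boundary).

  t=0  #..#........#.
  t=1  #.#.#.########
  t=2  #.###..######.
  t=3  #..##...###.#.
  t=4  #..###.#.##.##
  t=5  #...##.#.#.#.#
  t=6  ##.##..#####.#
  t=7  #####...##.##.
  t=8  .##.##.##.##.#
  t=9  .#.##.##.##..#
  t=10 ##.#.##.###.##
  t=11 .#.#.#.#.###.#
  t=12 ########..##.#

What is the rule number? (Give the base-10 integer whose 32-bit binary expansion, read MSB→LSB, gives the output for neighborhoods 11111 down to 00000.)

3111441775

  #####|#  b31=1 t=1,i=8
  ####.|.  b30=0 t=1,i=13
  ###.#|#  b29=1 t=1,i=0
  ###..|#  b28=1 t=2,i=4
  ##.##|#  b27=1 t=4,i=11
  ##.#.|.  b26=0 t=1,i=1
  ##..#|.  b25=0 t=2,i=5
  ##...|#  b24=1 t=3,i=5
  #.###|.  b23=0 t=1,i=6
  #.##.|#  b22=1 t=4,i=9
  #.#.#|#  b21=1 t=1,i=2
  #.#..|#  b20=1 t=0,i=0
  #..##|.  b19=0 t=2,i=6
  #..#.|#  b18=1 t=0,i=2
  #...#|.  b17=0 t=3,i=6
  #....|.  b16=0 t=0,i=5
  .####|#  b15=1 t=1,i=7
  .###.|#  b14=1 t=2,i=3
  .##.#|.  b13=0 t=4,i=10
  .##..|#  b12=1 t=3,i=4
  .#.##|.  b11=0 t=1,i=5
  .#.#.|#  b10=1 t=0,i=13
  .#..#|.  b9=0 t=0,i=1
  .#...|#  b8=1 t=0,i=4
  ..###|.  b7=0 t=2,i=7
  ..##.|#  b6=1 t=3,i=3
  ..#.#|#  b5=1 t=0,i=12
  ..#..|.  b4=0 t=0,i=3
  ...##|#  b3=1 t=3,i=7
  ...#.|#  b2=1 t=0,i=11
  ....#|#  b1=1 t=0,i=10
  .....|#  b0=1 t=0,i=6
  bits 10111001011101001101010101101111 = 3111441775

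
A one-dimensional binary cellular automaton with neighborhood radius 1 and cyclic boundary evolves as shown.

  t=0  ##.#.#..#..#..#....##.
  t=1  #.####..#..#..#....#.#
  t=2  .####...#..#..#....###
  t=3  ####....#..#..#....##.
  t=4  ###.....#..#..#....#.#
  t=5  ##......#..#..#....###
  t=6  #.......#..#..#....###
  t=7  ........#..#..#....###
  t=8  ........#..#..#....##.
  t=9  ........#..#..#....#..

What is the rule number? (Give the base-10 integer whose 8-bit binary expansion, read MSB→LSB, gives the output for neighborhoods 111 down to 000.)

  nb ###: next=#  (t=1,i=3, bit7=1)
  nb ##.: next=.  (t=0,i=1, bit6=0)
  nb #.#: next=#  (t=0,i=2, bit5=1)
  nb #..: next=.  (t=0,i=6, bit4=0)
  nb .##: next=#  (t=0,i=0, bit3=1)
  nb .#.: next=#  (t=0,i=3, bit2=1)
  nb ..#: next=.  (t=0,i=7, bit1=0)
  nb ...: next=.  (t=0,i=16, bit0=0)
  bits 10101100 = 172

172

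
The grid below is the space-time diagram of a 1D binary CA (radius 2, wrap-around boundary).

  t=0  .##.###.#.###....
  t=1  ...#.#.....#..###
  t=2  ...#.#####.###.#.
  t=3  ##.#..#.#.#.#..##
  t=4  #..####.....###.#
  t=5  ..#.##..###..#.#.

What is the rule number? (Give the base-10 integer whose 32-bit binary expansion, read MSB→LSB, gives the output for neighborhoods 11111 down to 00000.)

1209910067

  ##### -> .   bit 31 = 0  t=2,i=7
  ####. -> #   bit 30 = 1  t=2,i=8
  ###.# -> .   bit 29 = 0  t=0,i=6
  ###.. -> .   bit 28 = 0  t=0,i=12
  ##.## -> #   bit 27 = 1  t=0,i=3
  ##.#. -> .   bit 26 = 0  t=0,i=7
  ##..# -> .   bit 25 = 0  t=4,i=1
  ##... -> .   bit 24 = 0  t=0,i=13
  #.### -> .   bit 23 = 0  t=0,i=4
  #.##. -> .   bit 22 = 0  t=4,i=16
  #.#.# -> .   bit 21 = 0  t=0,i=8
  #.#.. -> #   bit 20 = 1  t=1,i=5
  #..## -> #   bit 19 = 1  t=1,i=13
  #..#. -> #   bit 18 = 1  t=3,i=5
  #...# -> .   bit 17 = 0  t=1,i=1
  #.... -> #   bit 16 = 1  t=0,i=14
  .#### -> #   bit 15 = 1  t=2,i=6
  .###. -> #   bit 14 = 1  t=0,i=5
  .##.# -> .   bit 13 = 0  t=0,i=2
  .##.. -> .   bit 12 = 0  t=4,i=0
  .#.## -> .   bit 11 = 0  t=0,i=9
  .#.#. -> .   bit 10 = 0  t=1,i=4
  .#..# -> #   bit 9 = 1  t=1,i=12
  .#... -> #   bit 8 = 1  t=1,i=6
  ..### -> .   bit 7 = 0  t=1,i=14
  ..##. -> .   bit 6 = 0  t=0,i=1
  ..#.# -> #   bit 5 = 1  t=1,i=3
  ..#.. -> #   bit 4 = 1  t=1,i=11
  ...## -> .   bit 3 = 0  t=0,i=0
  ...#. -> .   bit 2 = 0  t=1,i=2
  ....# -> #   bit 1 = 1  t=0,i=16
  ..... -> #   bit 0 = 1  t=0,i=15
  bits 01001000000111011100001100110011 = 1209910067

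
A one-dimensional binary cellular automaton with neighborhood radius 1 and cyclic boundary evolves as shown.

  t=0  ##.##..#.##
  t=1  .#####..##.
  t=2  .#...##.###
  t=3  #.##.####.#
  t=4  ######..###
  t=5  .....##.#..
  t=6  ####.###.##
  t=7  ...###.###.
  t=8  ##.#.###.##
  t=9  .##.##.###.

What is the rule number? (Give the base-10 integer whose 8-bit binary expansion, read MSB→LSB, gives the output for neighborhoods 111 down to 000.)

  ###|.  b7=0 t=0,i=0
  ##.|#  b6=1 t=0,i=1
  #.#|#  b5=1 t=0,i=2
  #..|#  b4=1 t=0,i=5
  .##|#  b3=1 t=0,i=3
  .#.|.  b2=0 t=0,i=7
  ..#|.  b1=0 t=0,i=6
  ...|#  b0=1 t=2,i=3
  bits 01111001 = 121

121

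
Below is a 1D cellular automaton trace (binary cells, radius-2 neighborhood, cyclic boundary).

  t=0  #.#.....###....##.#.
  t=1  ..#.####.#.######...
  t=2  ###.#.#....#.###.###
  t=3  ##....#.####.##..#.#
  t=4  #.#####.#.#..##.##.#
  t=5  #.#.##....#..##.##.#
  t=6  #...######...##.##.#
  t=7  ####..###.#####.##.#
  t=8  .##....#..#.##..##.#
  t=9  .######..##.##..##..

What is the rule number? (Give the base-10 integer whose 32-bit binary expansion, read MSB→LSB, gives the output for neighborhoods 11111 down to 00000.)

  ##### -> #   bit 31 = 1  t=1,i=13
  ####. -> #   bit 30 = 1  t=1,i=6
  ###.# -> .   bit 29 = 0  t=1,i=7
  ###.. -> .   bit 28 = 0  t=0,i=10
  ##.## -> .   bit 27 = 0  t=2,i=16
  ##.#. -> .   bit 26 = 0  t=0,i=17
  ##..# -> .   bit 25 = 0  t=3,i=15
  ##... -> #   bit 24 = 1  t=0,i=11
  #.### -> #   bit 23 = 1  t=1,i=4
  #.##. -> #   bit 22 = 1  t=3,i=13
  #.#.# -> .   bit 21 = 0  t=0,i=0
  #.#.. -> #   bit 20 = 1  t=0,i=2
  #..## -> .   bit 19 = 0  t=4,i=12
  #..#. -> #   bit 18 = 1  t=3,i=16
  #...# -> #   bit 17 = 1  t=6,i=2
  #.... -> #   bit 16 = 1  t=0,i=4
  .#### -> .   bit 15 = 0  t=1,i=5
  .###. -> #   bit 14 = 1  t=0,i=9
  .##.# -> #   bit 13 = 1  t=0,i=16
  .##.. -> #   bit 12 = 1  t=3,i=14
  .#.## -> .   bit 11 = 0  t=1,i=3
  .#.#. -> .   bit 10 = 0  t=0,i=1
  .#..# -> .   bit 9 = 0  t=4,i=11
  .#... -> .   bit 8 = 0  t=0,i=3
  ..### -> .   bit 7 = 0  t=0,i=8
  ..##. -> #   bit 6 = 1  t=0,i=15
  ..#.# -> #   bit 5 = 1  t=1,i=2
  ..#.. -> .   bit 4 = 0  t=5,i=10
  ...## -> #   bit 3 = 1  t=0,i=7
  ...#. -> #   bit 2 = 1  t=1,i=1
  ....# -> #   bit 1 = 1  t=0,i=6
  ..... -> #   bit 0 = 1  t=0,i=5
  bits 11000001110101110111000001101111 = 3252121711

3252121711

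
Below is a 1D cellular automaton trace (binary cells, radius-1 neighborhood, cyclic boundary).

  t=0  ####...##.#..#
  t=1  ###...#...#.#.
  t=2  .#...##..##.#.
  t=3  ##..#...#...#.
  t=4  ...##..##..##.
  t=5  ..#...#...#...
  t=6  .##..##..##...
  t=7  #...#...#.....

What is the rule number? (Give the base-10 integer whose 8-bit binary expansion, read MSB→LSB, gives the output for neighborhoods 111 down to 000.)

  [7] ### => #  t=0,i=0
  [6] ##. => .  t=0,i=3
  [5] #.# => .  t=0,i=9
  [4] #.. => .  t=0,i=4
  [3] .## => .  t=0,i=7
  [2] .#. => #  t=0,i=10
  [1] ..# => #  t=0,i=6
  [0] ... => .  t=0,i=5
  bits 10000110 = 134

134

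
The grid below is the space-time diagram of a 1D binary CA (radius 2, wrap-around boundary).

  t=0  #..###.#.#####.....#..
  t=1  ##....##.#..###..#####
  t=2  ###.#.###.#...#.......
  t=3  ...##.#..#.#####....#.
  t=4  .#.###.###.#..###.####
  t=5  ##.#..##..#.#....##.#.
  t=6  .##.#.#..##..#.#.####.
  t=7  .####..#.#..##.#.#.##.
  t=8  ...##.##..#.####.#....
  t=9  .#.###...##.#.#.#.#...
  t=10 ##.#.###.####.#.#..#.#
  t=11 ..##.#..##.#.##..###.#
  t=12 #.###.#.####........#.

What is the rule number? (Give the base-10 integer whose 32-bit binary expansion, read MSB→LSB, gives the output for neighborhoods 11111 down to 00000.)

  #####|.  b31=0 t=0,i=11
  ####.|#  b30=1 t=0,i=12
  ###.#|.  b29=0 t=0,i=5
  ###..|#  b28=1 t=0,i=13
  ##.##|#  b27=1 t=4,i=6
  ##.#.|#  b26=1 t=0,i=6
  ##..#|.  b25=0 t=1,i=15
  ##...|#  b24=1 t=0,i=14
  #.###|#  b23=1 t=0,i=9
  #.##.|.  b22=0 t=5,i=0
  #.#.#|#  b21=1 t=0,i=7
  #.#..|.  b20=0 t=1,i=9
  #..##|.  b19=0 t=0,i=2
  #..#.|#  b18=1 t=0,i=21
  #...#|#  b17=1 t=2,i=12
  #....|.  b16=0 t=0,i=15
  .####|.  b15=0 t=0,i=10
  .###.|.  b14=0 t=0,i=4
  .##.#|#  b13=1 t=1,i=7
  .##..|.  b12=0 t=5,i=7
  .#.##|.  b11=0 t=0,i=8
  .#.#.|.  b10=0 t=5,i=11
  .#..#|#  b9=1 t=0,i=1
  .#...|#  b8=1 t=2,i=11
  ..###|.  b7=0 t=0,i=3
  ..##.|#  b6=1 t=1,i=6
  ..#.#|#  b5=1 t=3,i=9
  ..#..|#  b4=1 t=0,i=0
  ...##|.  b3=0 t=1,i=5
  ...#.|#  b2=1 t=0,i=18
  ....#|#  b1=1 t=0,i=17
  .....|.  b0=0 t=0,i=16
  bits 01011101101001100010001101110110 = 1571169142

1571169142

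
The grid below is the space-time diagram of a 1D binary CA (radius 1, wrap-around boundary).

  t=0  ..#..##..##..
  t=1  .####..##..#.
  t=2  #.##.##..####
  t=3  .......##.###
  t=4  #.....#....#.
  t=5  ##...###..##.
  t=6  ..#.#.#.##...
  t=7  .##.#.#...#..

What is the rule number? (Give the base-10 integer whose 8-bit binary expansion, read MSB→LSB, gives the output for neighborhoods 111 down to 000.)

  [7] ### => #  t=1,i=2
  [6] ##. => .  t=0,i=6
  [5] #.# => .  t=2,i=1
  [4] #.. => #  t=0,i=3
  [3] .## => .  t=0,i=5
  [2] .#. => #  t=0,i=2
  [1] ..# => #  t=0,i=1
  [0] ... => .  t=0,i=0
  bits 10010110 = 150

150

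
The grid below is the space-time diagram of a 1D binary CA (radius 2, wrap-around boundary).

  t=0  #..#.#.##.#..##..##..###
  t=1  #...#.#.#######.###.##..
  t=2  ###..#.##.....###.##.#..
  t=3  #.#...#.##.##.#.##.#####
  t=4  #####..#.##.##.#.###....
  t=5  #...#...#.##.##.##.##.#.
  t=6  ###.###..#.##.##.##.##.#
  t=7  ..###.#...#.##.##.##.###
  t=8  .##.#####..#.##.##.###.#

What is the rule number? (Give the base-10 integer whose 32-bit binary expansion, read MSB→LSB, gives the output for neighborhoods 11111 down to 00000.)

1033519059

  #####|.  b31=0 t=1,i=10
  ####.|.  b30=0 t=0,i=23
  ###.#|#  b29=1 t=1,i=14
  ###..|#  b28=1 t=0,i=0
  ##.##|#  b27=1 t=1,i=15
  ##.#.|#  b26=1 t=0,i=9
  ##..#|.  b25=0 t=0,i=1
  ##...|#  b24=1 t=2,i=9
  #.###|#  b23=1 t=1,i=8
  #.##.|.  b22=0 t=0,i=7
  #.#.#|.  b21=0 t=0,i=5
  #.#..|#  b20=1 t=0,i=10
  #..##|#  b19=1 t=0,i=12
  #..#.|.  b18=0 t=0,i=2
  #...#|#  b17=1 t=1,i=2
  #....|.  b16=0 t=2,i=10
  .####|.  b15=0 t=0,i=22
  .###.|.  b14=0 t=1,i=17
  .##.#|#  b13=1 t=0,i=8
  .##..|#  b12=1 t=0,i=14
  .#.##|#  b11=1 t=0,i=6
  .#.#.|#  b10=1 t=0,i=4
  .#..#|#  b9=1 t=0,i=11
  .#...|#  b8=1 t=1,i=1
  ..###|#  b7=1 t=0,i=21
  ..##.|#  b6=1 t=0,i=13
  ..#.#|.  b5=0 t=0,i=3
  ..#..|#  b4=1 t=1,i=0
  ...##|.  b3=0 t=2,i=13
  ...#.|.  b2=0 t=1,i=3
  ....#|#  b1=1 t=2,i=12
  .....|#  b0=1 t=2,i=11
  bits 00111101100110100011111111010011 = 1033519059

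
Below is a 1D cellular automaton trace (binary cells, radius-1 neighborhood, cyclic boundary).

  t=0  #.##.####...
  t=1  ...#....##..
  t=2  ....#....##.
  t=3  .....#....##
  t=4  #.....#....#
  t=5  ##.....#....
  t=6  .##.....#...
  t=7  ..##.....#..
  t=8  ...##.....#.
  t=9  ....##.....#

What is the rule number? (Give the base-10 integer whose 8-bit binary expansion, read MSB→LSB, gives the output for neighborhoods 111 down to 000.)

80

  ###|.  b7=0 t=0,i=6
  ##.|#  b6=1 t=0,i=3
  #.#|.  b5=0 t=0,i=1
  #..|#  b4=1 t=0,i=9
  .##|.  b3=0 t=0,i=2
  .#.|.  b2=0 t=0,i=0
  ..#|.  b1=0 t=0,i=11
  ...|.  b0=0 t=0,i=10
  bits 01010000 = 80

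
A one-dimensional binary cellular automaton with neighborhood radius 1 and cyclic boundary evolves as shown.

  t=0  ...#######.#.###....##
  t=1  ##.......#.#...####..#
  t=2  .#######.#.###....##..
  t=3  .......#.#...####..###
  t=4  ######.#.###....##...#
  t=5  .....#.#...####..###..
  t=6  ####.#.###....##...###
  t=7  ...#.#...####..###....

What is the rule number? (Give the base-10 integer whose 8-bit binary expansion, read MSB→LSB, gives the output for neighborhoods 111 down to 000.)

  ### -> .   bit 7 = 0  t=0,i=4
  ##. -> #   bit 6 = 1  t=0,i=9
  #.# -> .   bit 5 = 0  t=0,i=10
  #.. -> #   bit 4 = 1  t=0,i=0
  .## -> .   bit 3 = 0  t=0,i=3
  .#. -> #   bit 2 = 1  t=0,i=11
  ..# -> .   bit 1 = 0  t=0,i=2
  ... -> #   bit 0 = 1  t=0,i=1
  bits 01010101 = 85

85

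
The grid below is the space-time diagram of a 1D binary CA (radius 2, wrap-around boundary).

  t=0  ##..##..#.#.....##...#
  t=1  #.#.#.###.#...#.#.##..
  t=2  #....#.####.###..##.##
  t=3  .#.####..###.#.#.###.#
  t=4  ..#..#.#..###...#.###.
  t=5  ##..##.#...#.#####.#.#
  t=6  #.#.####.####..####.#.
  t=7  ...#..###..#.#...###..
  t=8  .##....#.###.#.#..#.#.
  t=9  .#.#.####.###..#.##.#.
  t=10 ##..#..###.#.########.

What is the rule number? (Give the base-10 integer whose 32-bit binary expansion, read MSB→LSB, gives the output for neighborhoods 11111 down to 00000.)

4015417446

  nb #####: next=#  (t=5,i=15, bit31=1)
  nb ####.: next=#  (t=2,i=9, bit30=1)
  nb ###.#: next=#  (t=1,i=8, bit29=1)
  nb ###..: next=.  (t=0,i=1, bit28=0)
  nb ##.##: next=#  (t=2,i=11, bit27=1)
  nb ##.#.: next=#  (t=1,i=9, bit26=1)
  nb ##..#: next=#  (t=0,i=2, bit25=1)
  nb ##...: next=#  (t=0,i=18, bit24=1)
  nb #.###: next=.  (t=1,i=6, bit23=0)
  nb #.##.: next=#  (t=1,i=18, bit22=1)
  nb #.#.#: next=.  (t=1,i=2, bit21=0)
  nb #.#..: next=#  (t=0,i=10, bit20=1)
  nb #..##: next=.  (t=0,i=3, bit19=0)
  nb #..#.: next=#  (t=0,i=7, bit18=1)
  nb #...#: next=#  (t=0,i=19, bit17=1)
  nb #....: next=.  (t=0,i=12, bit16=0)
  nb .####: next=.  (t=2,i=8, bit15=0)
  nb .###.: next=#  (t=0,i=0, bit14=1)
  nb .##.#: next=#  (t=2,i=18, bit13=1)
  nb .##..: next=.  (t=0,i=5, bit12=0)
  nb .#.##: next=#  (t=1,i=5, bit11=1)
  nb .#.#.: next=.  (t=0,i=9, bit10=0)
  nb .#..#: next=.  (t=4,i=3, bit9=0)
  nb .#...: next=.  (t=0,i=11, bit8=0)
  nb ..###: next=.  (t=0,i=21, bit7=0)
  nb ..##.: next=#  (t=0,i=4, bit6=1)
  nb ..#.#: next=#  (t=0,i=8, bit5=1)
  nb ..#..: next=.  (t=4,i=2, bit4=0)
  nb ...##: next=.  (t=0,i=15, bit3=0)
  nb ...#.: next=#  (t=1,i=13, bit2=1)
  nb ....#: next=#  (t=0,i=14, bit1=1)
  nb .....: next=.  (t=0,i=13, bit0=0)
  bits 11101111010101100110100001100110 = 4015417446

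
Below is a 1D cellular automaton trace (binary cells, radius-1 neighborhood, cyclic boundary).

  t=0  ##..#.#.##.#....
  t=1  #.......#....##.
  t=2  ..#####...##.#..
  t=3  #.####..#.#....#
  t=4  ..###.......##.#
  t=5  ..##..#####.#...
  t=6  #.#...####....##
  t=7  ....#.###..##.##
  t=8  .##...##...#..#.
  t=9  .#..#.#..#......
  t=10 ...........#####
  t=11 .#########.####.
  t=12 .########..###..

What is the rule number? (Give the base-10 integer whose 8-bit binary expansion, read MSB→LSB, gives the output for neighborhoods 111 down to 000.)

137

  nb ###: next=#  (t=2,i=3, bit7=1)
  nb ##.: next=.  (t=0,i=1, bit6=0)
  nb #.#: next=.  (t=0,i=5, bit5=0)
  nb #..: next=.  (t=0,i=2, bit4=0)
  nb .##: next=#  (t=0,i=0, bit3=1)
  nb .#.: next=.  (t=0,i=4, bit2=0)
  nb ..#: next=.  (t=0,i=3, bit1=0)
  nb ...: next=#  (t=0,i=13, bit0=1)
  bits 10001001 = 137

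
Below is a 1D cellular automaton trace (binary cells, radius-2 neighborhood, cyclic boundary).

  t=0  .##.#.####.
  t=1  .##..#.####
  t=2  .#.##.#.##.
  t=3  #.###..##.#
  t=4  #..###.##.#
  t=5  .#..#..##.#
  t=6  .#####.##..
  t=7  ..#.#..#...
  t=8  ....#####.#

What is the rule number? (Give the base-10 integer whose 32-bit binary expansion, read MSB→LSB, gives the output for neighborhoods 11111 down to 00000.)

1381296977

  [31] ##### => .  t=6,i=3
  [30] ####. => #  t=0,i=8
  [29] ###.# => .  t=1,i=10
  [28] ###.. => #  t=0,i=9
  [27] ##.## => .  t=1,i=0
  [26] ##.#. => .  t=0,i=3
  [25] ##..# => #  t=0,i=10
  [24] ##... => .  t=6,i=9
  [23] #.### => .  t=0,i=6
  [22] #.##. => #  t=1,i=1
  [21] #.#.# => .  t=0,i=4
  [20] #.#.. => #  t=5,i=1
  [19] #..## => .  t=0,i=0
  [18] #..#. => #  t=1,i=4
  [17] #...# => .  t=6,i=10
  [16] #.... => .  t=7,i=9
  [15] .#### => #  t=0,i=7
  [14] .###. => #  t=3,i=3
  [13] .##.# => #  t=0,i=2
  [12] .##.. => .  t=1,i=2
  [11] .#.## => #  t=0,i=5
  [10] .#.#. => .  t=5,i=0
  [9] .#..# => #  t=5,i=2
  [8] .#... => #  t=7,i=8
  [7] ..### => .  t=4,i=3
  [6] ..##. => #  t=0,i=1
  [5] ..#.# => .  t=1,i=5
  [4] ..#.. => #  t=5,i=4
  [3] ...## => .  t=6,i=0
  [2] ...#. => .  t=7,i=1
  [1] ....# => .  t=7,i=0
  [0] ..... => #  t=7,i=10
  bits 01010010010101001110101101010001 = 1381296977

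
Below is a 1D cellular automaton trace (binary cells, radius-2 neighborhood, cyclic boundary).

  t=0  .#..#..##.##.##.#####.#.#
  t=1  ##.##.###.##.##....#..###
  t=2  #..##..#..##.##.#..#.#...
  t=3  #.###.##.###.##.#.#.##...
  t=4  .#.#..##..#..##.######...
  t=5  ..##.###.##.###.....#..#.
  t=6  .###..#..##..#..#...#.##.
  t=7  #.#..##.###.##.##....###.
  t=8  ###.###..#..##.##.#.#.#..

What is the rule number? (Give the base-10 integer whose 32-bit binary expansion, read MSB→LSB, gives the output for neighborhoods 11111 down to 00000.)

  [31] ##### => .  t=0,i=18
  [30] ####. => #  t=0,i=19
  [29] ###.# => .  t=0,i=20
  [28] ###.. => .  t=4,i=21
  [27] ##.## => .  t=0,i=9
  [26] ##.#. => .  t=0,i=21
  [25] ##..# => .  t=2,i=5
  [24] ##... => .  t=1,i=15
  [23] #.### => .  t=0,i=16
  [22] #.##. => #  t=0,i=10
  [21] #.#.# => #  t=0,i=22
  [20] #.#.. => #  t=0,i=1
  [19] #..## => #  t=0,i=6
  [18] #..#. => #  t=0,i=3
  [17] #...# => .  t=2,i=23
  [16] #.... => #  t=1,i=16
  [15] .#### => .  t=0,i=17
  [14] .###. => #  t=1,i=7
  [13] .##.# => #  t=0,i=8
  [12] .##.. => #  t=1,i=14
  [11] .#.## => #  t=3,i=1
  [10] .#.#. => #  t=0,i=0
  [9] .#..# => .  t=0,i=2
  [8] .#... => .  t=2,i=22
  [7] ..### => .  t=1,i=22
  [6] ..##. => #  t=0,i=7
  [5] ..#.# => .  t=2,i=19
  [4] ..#.. => #  t=0,i=4
  [3] ...## => #  t=5,i=1
  [2] ...#. => .  t=1,i=18
  [1] ....# => .  t=1,i=17
  [0] ..... => .  t=5,i=17
  bits 01000000011111010111110001011000 = 1081965656

1081965656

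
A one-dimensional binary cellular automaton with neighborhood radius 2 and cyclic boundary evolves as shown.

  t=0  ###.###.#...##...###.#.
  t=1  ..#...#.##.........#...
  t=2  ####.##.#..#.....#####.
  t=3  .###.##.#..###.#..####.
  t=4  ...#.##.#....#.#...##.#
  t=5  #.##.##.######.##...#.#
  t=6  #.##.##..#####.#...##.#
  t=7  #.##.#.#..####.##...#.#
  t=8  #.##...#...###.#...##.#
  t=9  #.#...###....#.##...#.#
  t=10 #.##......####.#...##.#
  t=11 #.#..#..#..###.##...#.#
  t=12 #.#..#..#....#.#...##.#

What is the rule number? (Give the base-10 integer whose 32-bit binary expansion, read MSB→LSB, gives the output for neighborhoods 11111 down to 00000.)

  ##### -> #   bit 31 = 1  t=2,i=19
  ####. -> #   bit 30 = 1  t=2,i=2
  ###.# -> #   bit 29 = 1  t=0,i=2
  ###.. -> .   bit 28 = 0  t=3,i=21
  ##.## -> .   bit 27 = 0  t=0,i=3
  ##.#. -> .   bit 26 = 0  t=0,i=7
  ##..# -> #   bit 25 = 1  t=3,i=22
  ##... -> .   bit 24 = 0  t=0,i=14
  #.### -> .   bit 23 = 0  t=0,i=0
  #.##. -> #   bit 22 = 1  t=1,i=8
  #.#.# -> .   bit 21 = 0  t=0,i=21
  #.#.. -> #   bit 20 = 1  t=0,i=8
  #..## -> .   bit 19 = 0  t=3,i=0
  #..#. -> .   bit 18 = 0  t=2,i=10
  #...# -> .   bit 17 = 0  t=0,i=10
  #.... -> #   bit 16 = 1  t=1,i=11
  .#### -> #   bit 15 = 1  t=2,i=1
  .###. -> .   bit 14 = 0  t=0,i=1
  .##.# -> #   bit 13 = 1  t=2,i=6
  .##.. -> .   bit 12 = 0  t=0,i=13
  .#.## -> .   bit 11 = 0  t=0,i=22
  .#.#. -> .   bit 10 = 0  t=4,i=14
  .#..# -> .   bit 9 = 0  t=2,i=9
  .#... -> #   bit 8 = 1  t=0,i=9
  ..### -> .   bit 7 = 0  t=0,i=17
  ..##. -> .   bit 6 = 0  t=0,i=12
  ..#.# -> #   bit 5 = 1  t=1,i=6
  ..#.. -> #   bit 4 = 1  t=1,i=2
  ...## -> .   bit 3 = 0  t=0,i=11
  ...#. -> #   bit 2 = 1  t=1,i=1
  ....# -> #   bit 1 = 1  t=1,i=0
  ..... -> .   bit 0 = 0  t=1,i=12
  bits 11100010010100011010000100110110 = 3797000502

3797000502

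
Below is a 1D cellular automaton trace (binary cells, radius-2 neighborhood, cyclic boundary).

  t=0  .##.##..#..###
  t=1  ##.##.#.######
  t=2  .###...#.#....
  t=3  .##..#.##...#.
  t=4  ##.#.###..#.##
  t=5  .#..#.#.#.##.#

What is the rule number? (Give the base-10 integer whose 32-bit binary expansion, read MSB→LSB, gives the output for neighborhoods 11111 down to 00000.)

709545713

  [31] ##### => .  t=1,i=10
  [30] ####. => .  t=1,i=0
  [29] ###.# => #  t=0,i=13
  [28] ###.. => .  t=2,i=3
  [27] ##.## => #  t=0,i=0
  [26] ##.#. => .  t=1,i=5
  [25] ##..# => #  t=0,i=6
  [24] ##... => .  t=2,i=4
  [23] #.### => .  t=1,i=8
  [22] #.##. => #  t=0,i=1
  [21] #.#.# => .  t=1,i=6
  [20] #.#.. => .  t=2,i=9
  [19] #..## => #  t=0,i=10
  [18] #..#. => .  t=0,i=7
  [17] #...# => #  t=2,i=5
  [16] #.... => .  t=2,i=11
  [15] .#### => #  t=1,i=9
  [14] .###. => #  t=0,i=12
  [13] .##.# => .  t=0,i=2
  [12] .##.. => .  t=0,i=5
  [11] .#.## => #  t=1,i=7
  [10] .#.#. => #  t=2,i=8
  [9] .#..# => #  t=0,i=9
  [8] .#... => .  t=2,i=10
  [7] ..### => #  t=0,i=11
  [6] ..##. => #  t=3,i=1
  [5] ..#.# => #  t=2,i=7
  [4] ..#.. => #  t=0,i=8
  [3] ...## => .  t=2,i=0
  [2] ...#. => .  t=2,i=6
  [1] ....# => .  t=2,i=13
  [0] ..... => #  t=2,i=12
  bits 00101010010010101100111011110001 = 709545713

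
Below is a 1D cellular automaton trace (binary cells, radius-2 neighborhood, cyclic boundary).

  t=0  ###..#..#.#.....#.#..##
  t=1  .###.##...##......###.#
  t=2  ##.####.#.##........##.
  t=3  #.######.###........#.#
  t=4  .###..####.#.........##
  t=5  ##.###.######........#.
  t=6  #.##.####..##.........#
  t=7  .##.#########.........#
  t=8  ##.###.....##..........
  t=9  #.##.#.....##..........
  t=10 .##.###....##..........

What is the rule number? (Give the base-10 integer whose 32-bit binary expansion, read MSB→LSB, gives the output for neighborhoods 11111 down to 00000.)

  nb #####: next=.  (t=0,i=0, bit31=0)
  nb ####.: next=#  (t=0,i=1, bit30=1)
  nb ###.#: next=#  (t=1,i=3, bit29=1)
  nb ###..: next=#  (t=0,i=2, bit28=1)
  nb ##.##: next=#  (t=1,i=4, bit27=1)
  nb ##.#.: next=#  (t=1,i=21, bit26=1)
  nb ##..#: next=#  (t=0,i=3, bit25=1)
  nb ##...: next=.  (t=1,i=7, bit24=0)
  nb #.###: next=#  (t=1,i=1, bit23=1)
  nb #.##.: next=#  (t=1,i=5, bit22=1)
  nb #.#.#: next=.  (t=1,i=22, bit21=0)
  nb #.#..: next=#  (t=0,i=10, bit20=1)
  nb #..##: next=#  (t=0,i=20, bit19=1)
  nb #..#.: next=.  (t=0,i=4, bit18=0)
  nb #...#: next=#  (t=1,i=8, bit17=1)
  nb #....: next=.  (t=0,i=12, bit16=0)
  nb .####: next=#  (t=0,i=22, bit15=1)
  nb .###.: next=.  (t=1,i=2, bit14=0)
  nb .##.#: next=.  (t=2,i=1, bit13=0)
  nb .##..: next=#  (t=1,i=6, bit12=1)
  nb .#.##: next=#  (t=1,i=0, bit11=1)
  nb .#.#.: next=.  (t=0,i=9, bit10=0)
  nb .#..#: next=#  (t=0,i=6, bit9=1)
  nb .#...: next=#  (t=0,i=11, bit8=1)
  nb ..###: next=.  (t=0,i=21, bit7=0)
  nb ..##.: next=#  (t=1,i=10, bit6=1)
  nb ..#.#: next=.  (t=0,i=8, bit5=0)
  nb ..#..: next=#  (t=0,i=5, bit4=1)
  nb ...##: next=.  (t=1,i=9, bit3=0)
  nb ...#.: next=.  (t=0,i=15, bit2=0)
  nb ....#: next=.  (t=0,i=14, bit1=0)
  nb .....: next=.  (t=0,i=13, bit0=0)
  bits 01111110110110101001101101010000 = 2128255824

2128255824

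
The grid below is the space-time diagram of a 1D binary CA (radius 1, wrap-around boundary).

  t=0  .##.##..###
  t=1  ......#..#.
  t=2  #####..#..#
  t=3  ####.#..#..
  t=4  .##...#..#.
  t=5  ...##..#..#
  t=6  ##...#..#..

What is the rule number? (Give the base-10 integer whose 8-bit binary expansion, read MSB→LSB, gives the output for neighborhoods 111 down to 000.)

  ### -> #   bit 7 = 1  t=0,i=9
  ##. -> .   bit 6 = 0  t=0,i=2
  #.# -> .   bit 5 = 0  t=0,i=0
  #.. -> #   bit 4 = 1  t=0,i=6
  .## -> .   bit 3 = 0  t=0,i=1
  .#. -> .   bit 2 = 0  t=1,i=6
  ..# -> .   bit 1 = 0  t=0,i=7
  ... -> #   bit 0 = 1  t=1,i=0
  bits 10010001 = 145

145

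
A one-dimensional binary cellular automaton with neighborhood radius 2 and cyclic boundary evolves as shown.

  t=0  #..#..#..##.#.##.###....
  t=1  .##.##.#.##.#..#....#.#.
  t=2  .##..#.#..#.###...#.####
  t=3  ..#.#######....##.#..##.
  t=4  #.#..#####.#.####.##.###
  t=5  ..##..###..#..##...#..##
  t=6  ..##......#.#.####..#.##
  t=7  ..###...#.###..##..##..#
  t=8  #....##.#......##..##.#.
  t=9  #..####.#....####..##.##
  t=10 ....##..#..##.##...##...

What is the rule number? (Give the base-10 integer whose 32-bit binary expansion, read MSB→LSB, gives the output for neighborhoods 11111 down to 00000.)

3241588330

  ##### -> #   bit 31 = 1  t=3,i=6
  ####. -> #   bit 30 = 1  t=2,i=22
  ###.# -> .   bit 29 = 0  t=2,i=23
  ###.. -> .   bit 28 = 0  t=0,i=19
  ##.## -> .   bit 27 = 0  t=0,i=16
  ##.#. -> .   bit 26 = 0  t=0,i=11
  ##..# -> .   bit 25 = 0  t=2,i=3
  ##... -> #   bit 24 = 1  t=0,i=20
  #.### -> .   bit 23 = 0  t=0,i=17
  #.##. -> .   bit 22 = 0  t=0,i=14
  #.#.# -> #   bit 21 = 1  t=0,i=12
  #.#.. -> #   bit 20 = 1  t=1,i=12
  #..## -> .   bit 19 = 0  t=0,i=8
  #..#. -> #   bit 18 = 1  t=0,i=2
  #...# -> #   bit 17 = 1  t=2,i=16
  #.... -> .   bit 16 = 0  t=0,i=21
  .#### -> #   bit 15 = 1  t=2,i=21
  .###. -> .   bit 14 = 0  t=0,i=18
  .##.# -> #   bit 13 = 1  t=0,i=10
  .##.. -> #   bit 12 = 1  t=2,i=2
  .#.## -> .   bit 11 = 0  t=0,i=13
  .#.#. -> #   bit 10 = 1  t=1,i=21
  .#..# -> #   bit 9 = 1  t=0,i=1
  .#... -> .   bit 8 = 0  t=1,i=16
  ..### -> .   bit 7 = 0  t=4,i=5
  ..##. -> #   bit 6 = 1  t=0,i=9
  ..#.# -> #   bit 5 = 1  t=1,i=20
  ..#.. -> .   bit 4 = 0  t=0,i=0
  ...## -> #   bit 3 = 1  t=3,i=14
  ...#. -> .   bit 2 = 0  t=0,i=23
  ....# -> #   bit 1 = 1  t=0,i=22
  ..... -> .   bit 0 = 0  t=6,i=6
  bits 11000001001101101011011001101010 = 3241588330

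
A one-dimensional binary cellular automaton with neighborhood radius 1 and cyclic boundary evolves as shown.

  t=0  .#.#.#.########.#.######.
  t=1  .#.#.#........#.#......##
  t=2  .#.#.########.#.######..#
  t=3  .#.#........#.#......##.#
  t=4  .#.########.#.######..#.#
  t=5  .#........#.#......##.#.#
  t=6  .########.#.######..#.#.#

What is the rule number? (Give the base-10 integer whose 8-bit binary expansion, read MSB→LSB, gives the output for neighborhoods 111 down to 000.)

  ### -> .   bit 7 = 0  t=0,i=8
  ##. -> #   bit 6 = 1  t=0,i=14
  #.# -> .   bit 5 = 0  t=0,i=2
  #.. -> #   bit 4 = 1  t=0,i=24
  .## -> .   bit 3 = 0  t=0,i=7
  .#. -> #   bit 2 = 1  t=0,i=1
  ..# -> .   bit 1 = 0  t=0,i=0
  ... -> #   bit 0 = 1  t=1,i=7
  bits 01010101 = 85

85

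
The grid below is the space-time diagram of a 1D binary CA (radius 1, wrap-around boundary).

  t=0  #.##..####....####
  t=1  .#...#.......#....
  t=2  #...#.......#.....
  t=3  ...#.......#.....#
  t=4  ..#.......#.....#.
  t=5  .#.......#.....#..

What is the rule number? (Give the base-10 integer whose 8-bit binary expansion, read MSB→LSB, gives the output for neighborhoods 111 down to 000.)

34

  ###|.  b7=0 t=0,i=7
  ##.|.  b6=0 t=0,i=0
  #.#|#  b5=1 t=0,i=1
  #..|.  b4=0 t=0,i=4
  .##|.  b3=0 t=0,i=2
  .#.|.  b2=0 t=1,i=1
  ..#|#  b1=1 t=0,i=5
  ...|.  b0=0 t=0,i=11
  bits 00100010 = 34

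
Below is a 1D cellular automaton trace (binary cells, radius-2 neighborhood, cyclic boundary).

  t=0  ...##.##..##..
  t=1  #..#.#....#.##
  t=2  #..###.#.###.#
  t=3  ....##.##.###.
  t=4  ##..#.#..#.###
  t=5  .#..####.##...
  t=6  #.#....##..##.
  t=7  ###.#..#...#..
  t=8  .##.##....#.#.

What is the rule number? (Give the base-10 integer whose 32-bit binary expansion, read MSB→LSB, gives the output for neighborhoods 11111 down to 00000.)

  ##### -> .   bit 31 = 0  t=4,i=13
  ####. -> .   bit 30 = 0  t=4,i=0
  ###.# -> #   bit 29 = 1  t=2,i=5
  ###.. -> #   bit 28 = 1  t=1,i=0
  ##.## -> #   bit 27 = 1  t=0,i=5
  ##.#. -> .   bit 26 = 0  t=2,i=6
  ##..# -> .   bit 25 = 0  t=0,i=8
  ##... -> #   bit 24 = 1  t=0,i=12
  #.### -> .   bit 23 = 0  t=1,i=12
  #.##. -> .   bit 22 = 0  t=0,i=6
  #.#.# -> #   bit 21 = 1  t=2,i=7
  #.#.. -> #   bit 20 = 1  t=1,i=5
  #..## -> .   bit 19 = 0  t=0,i=9
  #..#. -> .   bit 18 = 0  t=1,i=2
  #...# -> .   bit 17 = 0  t=7,i=9
  #.... -> #   bit 16 = 1  t=0,i=13
  .#### -> .   bit 15 = 0  t=4,i=12
  .###. -> #   bit 14 = 1  t=1,i=13
  .##.# -> .   bit 13 = 0  t=0,i=4
  .##.. -> .   bit 12 = 0  t=0,i=7
  .#.## -> #   bit 11 = 1  t=1,i=11
  .#.#. -> #   bit 10 = 1  t=1,i=4
  .#..# -> #   bit 9 = 1  t=4,i=7
  .#... -> .   bit 8 = 0  t=1,i=6
  ..### -> .   bit 7 = 0  t=2,i=3
  ..##. -> #   bit 6 = 1  t=0,i=3
  ..#.# -> #   bit 5 = 1  t=1,i=3
  ..#.. -> .   bit 4 = 0  t=5,i=1
  ...## -> .   bit 3 = 0  t=0,i=2
  ...#. -> #   bit 2 = 1  t=1,i=9
  ....# -> .   bit 1 = 0  t=0,i=1
  ..... -> #   bit 0 = 1  t=0,i=0
  bits 00111001001100010100111001100101 = 959532645

959532645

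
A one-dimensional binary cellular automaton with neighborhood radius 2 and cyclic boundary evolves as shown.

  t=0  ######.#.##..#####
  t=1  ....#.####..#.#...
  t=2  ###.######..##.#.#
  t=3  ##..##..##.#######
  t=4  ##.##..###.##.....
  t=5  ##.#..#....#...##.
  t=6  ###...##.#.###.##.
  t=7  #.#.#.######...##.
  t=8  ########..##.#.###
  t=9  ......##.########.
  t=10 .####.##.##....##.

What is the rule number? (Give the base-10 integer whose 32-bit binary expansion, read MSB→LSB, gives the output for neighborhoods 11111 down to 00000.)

  nb #####: next=.  (t=0,i=0, bit31=0)
  nb ####.: next=#  (t=0,i=4, bit30=1)
  nb ###.#: next=.  (t=0,i=5, bit29=0)
  nb ###..: next=#  (t=1,i=9, bit28=1)
  nb ##.##: next=.  (t=2,i=3, bit27=0)
  nb ##.#.: next=#  (t=0,i=6, bit26=1)
  nb ##..#: next=.  (t=0,i=11, bit25=0)
  nb ##...: next=.  (t=4,i=13, bit24=0)
  nb #.###: next=#  (t=1,i=6, bit23=1)
  nb #.##.: next=#  (t=0,i=9, bit22=1)
  nb #.#.#: next=#  (t=0,i=7, bit21=1)
  nb #.#..: next=.  (t=1,i=14, bit20=0)
  nb #..##: next=#  (t=0,i=12, bit19=1)
  nb #..#.: next=.  (t=1,i=11, bit18=0)
  nb #...#: next=#  (t=5,i=13, bit17=1)
  nb #....: next=.  (t=1,i=16, bit16=0)
  nb .####: next=#  (t=0,i=14, bit15=1)
  nb .###.: next=.  (t=4,i=8, bit14=0)
  nb .##.#: next=#  (t=2,i=13, bit13=1)
  nb .##..: next=.  (t=0,i=10, bit12=0)
  nb .#.##: next=#  (t=0,i=8, bit11=1)
  nb .#.#.: next=#  (t=1,i=13, bit10=1)
  nb .#..#: next=.  (t=5,i=4, bit9=0)
  nb .#...: next=#  (t=1,i=15, bit8=1)
  nb ..###: next=.  (t=0,i=13, bit7=0)
  nb ..##.: next=#  (t=2,i=12, bit6=1)
  nb ..#.#: next=#  (t=1,i=4, bit5=1)
  nb ..#..: next=#  (t=5,i=6, bit4=1)
  nb ...##: next=.  (t=4,i=17, bit3=0)
  nb ...#.: next=.  (t=1,i=3, bit2=0)
  nb ....#: next=#  (t=1,i=2, bit1=1)
  nb .....: next=#  (t=1,i=0, bit0=1)
  bits 01010100111010101010110101110011 = 1424665971

1424665971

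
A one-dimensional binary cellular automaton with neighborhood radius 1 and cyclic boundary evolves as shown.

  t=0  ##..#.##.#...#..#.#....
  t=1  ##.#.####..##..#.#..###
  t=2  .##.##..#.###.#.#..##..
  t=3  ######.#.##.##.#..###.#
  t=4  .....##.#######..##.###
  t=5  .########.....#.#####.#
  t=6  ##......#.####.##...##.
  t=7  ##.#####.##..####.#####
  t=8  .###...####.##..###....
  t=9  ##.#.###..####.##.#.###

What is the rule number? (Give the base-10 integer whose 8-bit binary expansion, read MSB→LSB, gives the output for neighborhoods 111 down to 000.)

107

  nb ###: next=.  (t=1,i=0, bit7=0)
  nb ##.: next=#  (t=0,i=1, bit6=1)
  nb #.#: next=#  (t=0,i=5, bit5=1)
  nb #..: next=.  (t=0,i=2, bit4=0)
  nb .##: next=#  (t=0,i=0, bit3=1)
  nb .#.: next=.  (t=0,i=4, bit2=0)
  nb ..#: next=#  (t=0,i=3, bit1=1)
  nb ...: next=#  (t=0,i=11, bit0=1)
  bits 01101011 = 107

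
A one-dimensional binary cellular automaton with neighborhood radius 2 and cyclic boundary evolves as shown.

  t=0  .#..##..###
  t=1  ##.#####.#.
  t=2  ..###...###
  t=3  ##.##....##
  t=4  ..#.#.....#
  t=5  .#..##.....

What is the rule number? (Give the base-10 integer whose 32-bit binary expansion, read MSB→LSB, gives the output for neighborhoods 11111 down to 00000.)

515692864

  [31] ##### => .  t=1,i=5
  [30] ####. => .  t=1,i=6
  [29] ###.# => .  t=0,i=10
  [28] ###.. => #  t=2,i=4
  [27] ##.## => #  t=1,i=2
  [26] ##.#. => #  t=0,i=0
  [25] ##..# => #  t=0,i=6
  [24] ##... => .  t=2,i=5
  [23] #.### => #  t=1,i=3
  [22] #.##. => .  t=1,i=0
  [21] #.#.# => #  t=1,i=9
  [20] #.#.. => #  t=0,i=1
  [19] #..## => #  t=0,i=3
  [18] #..#. => #  t=4,i=1
  [17] #...# => .  t=2,i=6
  [16] #.... => .  t=3,i=6
  [15] .#### => #  t=1,i=4
  [14] .###. => #  t=0,i=9
  [13] .##.# => .  t=1,i=1
  [12] .##.. => #  t=0,i=5
  [11] .#.## => #  t=1,i=10
  [10] .#.#. => .  t=4,i=3
  [9] .#..# => .  t=0,i=2
  [8] .#... => #  t=4,i=5
  [7] ..### => .  t=0,i=8
  [6] ..##. => #  t=0,i=4
  [5] ..#.# => .  t=4,i=2
  [4] ..#.. => .  t=4,i=10
  [3] ...## => .  t=2,i=7
  [2] ...#. => .  t=4,i=9
  [1] ....# => .  t=3,i=7
  [0] ..... => .  t=4,i=7
  bits 00011110101111001101100101000000 = 515692864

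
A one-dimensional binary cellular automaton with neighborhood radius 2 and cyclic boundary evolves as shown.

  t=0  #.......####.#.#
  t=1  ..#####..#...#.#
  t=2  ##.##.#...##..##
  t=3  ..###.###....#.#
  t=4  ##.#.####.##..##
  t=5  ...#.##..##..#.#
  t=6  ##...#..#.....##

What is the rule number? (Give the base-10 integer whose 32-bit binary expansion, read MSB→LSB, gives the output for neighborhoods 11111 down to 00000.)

2566645507

  [31] ##### => #  t=1,i=4
  [30] ####. => .  t=0,i=10
  [29] ###.# => .  t=0,i=11
  [28] ###.. => #  t=1,i=6
  [27] ##.## => #  t=2,i=2
  [26] ##.#. => .  t=0,i=12
  [25] ##..# => .  t=1,i=7
  [24] ##... => .  t=0,i=1
  [23] #.### => #  t=3,i=6
  [22] #.##. => #  t=0,i=15
  [21] #.#.# => #  t=0,i=13
  [20] #.#.. => #  t=1,i=15
  [19] #..## => #  t=1,i=1
  [18] #..#. => .  t=1,i=8
  [17] #...# => #  t=1,i=11
  [16] #.... => #  t=0,i=2
  [15] .#### => #  t=0,i=9
  [14] .###. => #  t=3,i=3
  [13] .##.# => #  t=2,i=4
  [12] .##.. => .  t=0,i=0
  [11] .#.## => .  t=0,i=14
  [10] .#.#. => #  t=1,i=14
  [9] .#..# => #  t=1,i=0
  [8] .#... => #  t=1,i=10
  [7] ..### => .  t=0,i=8
  [6] ..##. => .  t=2,i=10
  [5] ..#.# => .  t=1,i=13
  [4] ..#.. => .  t=1,i=9
  [3] ...## => .  t=0,i=7
  [2] ...#. => .  t=1,i=12
  [1] ....# => #  t=0,i=6
  [0] ..... => #  t=0,i=3
  bits 10011000111110111110011100000011 = 2566645507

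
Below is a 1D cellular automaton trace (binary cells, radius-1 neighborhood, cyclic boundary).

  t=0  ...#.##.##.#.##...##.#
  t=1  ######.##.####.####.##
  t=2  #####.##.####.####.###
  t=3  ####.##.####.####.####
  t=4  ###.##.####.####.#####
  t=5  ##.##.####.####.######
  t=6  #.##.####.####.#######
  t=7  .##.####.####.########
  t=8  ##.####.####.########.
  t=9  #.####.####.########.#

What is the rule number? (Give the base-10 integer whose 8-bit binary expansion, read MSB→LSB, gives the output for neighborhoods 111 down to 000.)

  ### -> #   bit 7 = 1  t=1,i=0
  ##. -> .   bit 6 = 0  t=0,i=6
  #.# -> #   bit 5 = 1  t=0,i=4
  #.. -> #   bit 4 = 1  t=0,i=0
  .## -> #   bit 3 = 1  t=0,i=5
  .#. -> #   bit 2 = 1  t=0,i=3
  ..# -> #   bit 1 = 1  t=0,i=2
  ... -> #   bit 0 = 1  t=0,i=1
  bits 10111111 = 191

191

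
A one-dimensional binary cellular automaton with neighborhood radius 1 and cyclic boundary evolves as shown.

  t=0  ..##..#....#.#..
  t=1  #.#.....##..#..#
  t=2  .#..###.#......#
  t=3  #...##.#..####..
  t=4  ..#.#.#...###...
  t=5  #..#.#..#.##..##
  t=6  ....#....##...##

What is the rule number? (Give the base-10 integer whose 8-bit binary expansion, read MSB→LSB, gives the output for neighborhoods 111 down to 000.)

169

  ###|#  b7=1 t=2,i=5
  ##.|.  b6=0 t=0,i=3
  #.#|#  b5=1 t=0,i=12
  #..|.  b4=0 t=0,i=4
  .##|#  b3=1 t=0,i=2
  .#.|.  b2=0 t=0,i=6
  ..#|.  b1=0 t=0,i=1
  ...|#  b0=1 t=0,i=0
  bits 10101001 = 169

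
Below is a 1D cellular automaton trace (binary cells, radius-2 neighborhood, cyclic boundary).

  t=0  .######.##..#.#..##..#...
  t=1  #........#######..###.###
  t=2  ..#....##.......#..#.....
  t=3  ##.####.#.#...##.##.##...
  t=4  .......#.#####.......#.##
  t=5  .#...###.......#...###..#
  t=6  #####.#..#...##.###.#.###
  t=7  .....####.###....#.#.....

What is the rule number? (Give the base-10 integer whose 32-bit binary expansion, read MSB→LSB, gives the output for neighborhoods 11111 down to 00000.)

  [31] ##### => .  t=0,i=3
  [30] ####. => .  t=0,i=5
  [29] ###.# => .  t=0,i=6
  [28] ###.. => .  t=1,i=0
  [27] ##.## => .  t=0,i=7
  [26] ##.#. => #  t=3,i=7
  [25] ##..# => #  t=0,i=10
  [24] ##... => .  t=1,i=1
  [23] #.### => .  t=1,i=22
  [22] #.##. => .  t=0,i=8
  [21] #.#.# => .  t=3,i=8
  [20] #.#.. => #  t=0,i=14
  [19] #..## => .  t=0,i=16
  [18] #..#. => #  t=0,i=11
  [17] #...# => #  t=3,i=12
  [16] #.... => #  t=0,i=23
  [15] .#### => .  t=0,i=2
  [14] .###. => #  t=1,i=19
  [13] .##.# => .  t=3,i=1
  [12] .##.. => #  t=0,i=9
  [11] .#.## => .  t=4,i=8
  [10] .#.#. => #  t=0,i=13
  [9] .#..# => #  t=0,i=15
  [8] .#... => #  t=0,i=22
  [7] ..### => .  t=0,i=1
  [6] ..##. => .  t=0,i=17
  [5] ..#.# => #  t=0,i=12
  [4] ..#.. => .  t=0,i=21
  [3] ...## => #  t=0,i=0
  [2] ...#. => #  t=2,i=1
  [1] ....# => #  t=0,i=24
  [0] ..... => .  t=1,i=3
  bits 00000110000101110101011100101110 = 102192942

102192942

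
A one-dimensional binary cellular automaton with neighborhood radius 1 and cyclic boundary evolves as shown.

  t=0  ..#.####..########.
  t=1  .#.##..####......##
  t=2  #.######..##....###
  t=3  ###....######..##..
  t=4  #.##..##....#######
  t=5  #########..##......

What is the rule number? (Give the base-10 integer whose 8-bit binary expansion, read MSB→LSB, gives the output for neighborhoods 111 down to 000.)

122

  nb ###: next=.  (t=0,i=5, bit7=0)
  nb ##.: next=#  (t=0,i=7, bit6=1)
  nb #.#: next=#  (t=0,i=3, bit5=1)
  nb #..: next=#  (t=0,i=8, bit4=1)
  nb .##: next=#  (t=0,i=4, bit3=1)
  nb .#.: next=.  (t=0,i=2, bit2=0)
  nb ..#: next=#  (t=0,i=1, bit1=1)
  nb ...: next=.  (t=0,i=0, bit0=0)
  bits 01111010 = 122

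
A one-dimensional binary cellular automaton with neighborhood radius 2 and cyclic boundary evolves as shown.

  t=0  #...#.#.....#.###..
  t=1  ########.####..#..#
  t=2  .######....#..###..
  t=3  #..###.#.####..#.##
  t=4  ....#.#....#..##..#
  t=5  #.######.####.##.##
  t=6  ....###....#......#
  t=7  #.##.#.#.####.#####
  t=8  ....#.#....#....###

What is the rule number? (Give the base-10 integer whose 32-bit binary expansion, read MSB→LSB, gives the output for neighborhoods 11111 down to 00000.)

  nb #####: next=#  (t=1,i=1, bit31=1)
  nb ####.: next=#  (t=1,i=6, bit30=1)
  nb ###.#: next=.  (t=1,i=7, bit29=0)
  nb ###..: next=.  (t=0,i=16, bit28=0)
  nb ##.##: next=.  (t=1,i=8, bit27=0)
  nb ##.#.: next=#  (t=3,i=6, bit26=1)
  nb ##..#: next=.  (t=0,i=17, bit25=0)
  nb ##...: next=#  (t=2,i=7, bit24=1)
  nb #.###: next=.  (t=0,i=14, bit23=0)
  nb #.##.: next=.  (t=5,i=14, bit22=0)
  nb #.#.#: next=.  (t=3,i=7, bit21=0)
  nb #.#..: next=#  (t=0,i=6, bit20=1)
  nb #..##: next=.  (t=1,i=17, bit19=0)
  nb #..#.: next=#  (t=0,i=18, bit18=1)
  nb #...#: next=#  (t=0,i=2, bit17=1)
  nb #....: next=.  (t=0,i=8, bit16=0)
  nb .####: next=.  (t=1,i=0, bit15=0)
  nb .###.: next=#  (t=0,i=15, bit14=1)
  nb .##.#: next=.  (t=5,i=15, bit13=0)
  nb .##..: next=#  (t=4,i=15, bit12=1)
  nb .#.##: next=.  (t=0,i=13, bit11=0)
  nb .#.#.: next=#  (t=0,i=5, bit10=1)
  nb .#..#: next=#  (t=1,i=16, bit9=1)
  nb .#...: next=#  (t=0,i=1, bit8=1)
  nb ..###: next=.  (t=1,i=18, bit7=0)
  nb ..##.: next=#  (t=4,i=14, bit6=1)
  nb ..#.#: next=#  (t=0,i=4, bit5=1)
  nb ..#..: next=#  (t=0,i=0, bit4=1)
  nb ...##: next=#  (t=2,i=0, bit3=1)
  nb ...#.: next=#  (t=0,i=3, bit2=1)
  nb ....#: next=#  (t=0,i=10, bit1=1)
  nb .....: next=#  (t=0,i=9, bit0=1)
  bits 11000101000101100101011101111111 = 3306575743

3306575743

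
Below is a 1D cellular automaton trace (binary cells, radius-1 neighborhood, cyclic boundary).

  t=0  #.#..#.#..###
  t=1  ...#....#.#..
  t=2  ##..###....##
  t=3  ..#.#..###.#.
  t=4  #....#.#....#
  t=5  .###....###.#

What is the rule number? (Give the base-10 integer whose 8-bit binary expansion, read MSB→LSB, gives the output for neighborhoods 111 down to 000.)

25

  ### -> .   bit 7 = 0  t=0,i=11
  ##. -> .   bit 6 = 0  t=0,i=0
  #.# -> .   bit 5 = 0  t=0,i=1
  #.. -> #   bit 4 = 1  t=0,i=3
  .## -> #   bit 3 = 1  t=0,i=10
  .#. -> .   bit 2 = 0  t=0,i=2
  ..# -> .   bit 1 = 0  t=0,i=4
  ... -> #   bit 0 = 1  t=1,i=0
  bits 00011001 = 25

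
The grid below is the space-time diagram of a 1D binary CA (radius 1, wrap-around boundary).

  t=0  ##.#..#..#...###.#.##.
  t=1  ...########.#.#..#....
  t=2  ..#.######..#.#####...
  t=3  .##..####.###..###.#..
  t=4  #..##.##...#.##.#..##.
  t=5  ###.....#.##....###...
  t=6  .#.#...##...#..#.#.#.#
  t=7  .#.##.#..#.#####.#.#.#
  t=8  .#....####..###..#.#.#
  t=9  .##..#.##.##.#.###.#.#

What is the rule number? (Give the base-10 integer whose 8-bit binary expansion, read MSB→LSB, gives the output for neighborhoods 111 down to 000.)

150

  ###|#  b7=1 t=0,i=14
  ##.|.  b6=0 t=0,i=1
  #.#|.  b5=0 t=0,i=2
  #..|#  b4=1 t=0,i=4
  .##|.  b3=0 t=0,i=0
  .#.|#  b2=1 t=0,i=3
  ..#|#  b1=1 t=0,i=5
  ...|.  b0=0 t=0,i=11
  bits 10010110 = 150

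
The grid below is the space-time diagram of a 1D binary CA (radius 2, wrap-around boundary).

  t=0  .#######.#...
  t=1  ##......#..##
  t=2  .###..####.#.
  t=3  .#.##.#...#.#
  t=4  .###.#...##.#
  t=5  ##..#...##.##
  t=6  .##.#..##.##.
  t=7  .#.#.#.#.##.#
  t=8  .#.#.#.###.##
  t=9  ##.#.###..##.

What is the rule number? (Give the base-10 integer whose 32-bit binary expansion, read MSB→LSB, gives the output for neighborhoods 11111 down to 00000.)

  #####|.  b31=0 t=0,i=3
  ####.|.  b30=0 t=0,i=6
  ###.#|.  b29=0 t=0,i=7
  ###..|#  b28=1 t=1,i=1
  ##.##|#  b27=1 t=5,i=10
  ##.#.|#  b26=1 t=0,i=8
  ##..#|#  b25=1 t=2,i=4
  ##...|#  b24=1 t=1,i=2
  #.###|#  b23=1 t=4,i=1
  #.##.|#  b22=1 t=3,i=3
  #.#.#|#  b21=1 t=3,i=1
  #.#..|.  b20=0 t=0,i=9
  #..##|.  b19=0 t=1,i=10
  #..#.|.  b18=0 t=5,i=3
  #...#|.  b17=0 t=3,i=8
  #....|#  b16=1 t=0,i=11
  .####|.  b15=0 t=0,i=2
  .###.|.  b14=0 t=2,i=2
  .##.#|.  b13=0 t=3,i=4
  .##..|.  b12=0 t=6,i=11
  .#.##|#  b11=1 t=3,i=2
  .#.#.|.  b10=0 t=3,i=0
  .#..#|#  b9=1 t=1,i=9
  .#...|.  b8=0 t=0,i=10
  ..###|#  b7=1 t=0,i=1
  ..##.|#  b6=1 t=4,i=9
  ..#.#|#  b5=1 t=3,i=10
  ..#..|#  b4=1 t=1,i=8
  ...##|#  b3=1 t=0,i=0
  ...#.|#  b2=1 t=1,i=7
  ....#|#  b1=1 t=0,i=12
  .....|.  b0=0 t=1,i=4
  bits 00011111111000010000101011111110 = 534842110

534842110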